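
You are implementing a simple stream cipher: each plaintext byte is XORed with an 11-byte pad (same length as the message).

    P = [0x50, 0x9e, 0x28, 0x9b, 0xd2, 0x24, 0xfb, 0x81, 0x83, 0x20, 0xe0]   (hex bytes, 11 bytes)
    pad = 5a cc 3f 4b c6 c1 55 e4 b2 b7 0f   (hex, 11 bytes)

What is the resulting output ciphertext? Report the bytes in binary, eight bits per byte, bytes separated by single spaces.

00001010 01010010 00010111 11010000 00010100 11100101 10101110 01100101 00110001 10010111 11101111

XOR is its own inverse, so applying the key byte-wise gives the result directly.
50 ⊕ 5a = 0a
9e ⊕ cc = 52
28 ⊕ 3f = 17
9b ⊕ 4b = d0
d2 ⊕ c6 = 14
24 ⊕ c1 = e5
fb ⊕ 55 = ae
81 ⊕ e4 = 65
83 ⊕ b2 = 31
20 ⊕ b7 = 97
e0 ⊕ 0f = ef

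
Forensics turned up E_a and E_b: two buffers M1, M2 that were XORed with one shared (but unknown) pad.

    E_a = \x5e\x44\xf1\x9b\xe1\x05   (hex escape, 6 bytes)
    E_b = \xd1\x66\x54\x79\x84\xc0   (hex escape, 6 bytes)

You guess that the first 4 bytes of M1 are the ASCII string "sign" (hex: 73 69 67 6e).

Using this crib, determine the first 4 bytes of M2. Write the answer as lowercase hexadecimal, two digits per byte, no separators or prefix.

fc4bc28c

First, E_a ⊕ E_b = (M1 ⊕ K) ⊕ (M2 ⊕ K) = M1 ⊕ M2, so the key drops out. Then M2 = (M1 ⊕ M2) ⊕ M1 over the first 4 bytes.
byte 0: (5e XOR d1) XOR 73 = 8f XOR 73 = fc
byte 1: (44 XOR 66) XOR 69 = 22 XOR 69 = 4b
byte 2: (f1 XOR 54) XOR 67 = a5 XOR 67 = c2
byte 3: (9b XOR 79) XOR 6e = e2 XOR 6e = 8c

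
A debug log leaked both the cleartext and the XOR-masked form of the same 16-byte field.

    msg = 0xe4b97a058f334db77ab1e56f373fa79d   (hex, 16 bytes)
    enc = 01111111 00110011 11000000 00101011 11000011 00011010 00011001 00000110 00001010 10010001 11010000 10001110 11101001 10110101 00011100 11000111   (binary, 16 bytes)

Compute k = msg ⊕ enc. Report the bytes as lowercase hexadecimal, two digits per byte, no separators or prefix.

Since enc = msg ⊕ k, XORing both sides with msg gives k = msg ⊕ enc.
228 XOR 127 = 155
185 XOR  51 = 138
122 XOR 192 = 186
  5 XOR  43 =  46
143 XOR 195 =  76
 51 XOR  26 =  41
 77 XOR  25 =  84
183 XOR   6 = 177
122 XOR  10 = 112
177 XOR 145 =  32
229 XOR 208 =  53
111 XOR 142 = 225
 55 XOR 233 = 222
 63 XOR 181 = 138
167 XOR  28 = 187
157 XOR 199 =  90

9b8aba2e4c2954b1702035e1de8abb5a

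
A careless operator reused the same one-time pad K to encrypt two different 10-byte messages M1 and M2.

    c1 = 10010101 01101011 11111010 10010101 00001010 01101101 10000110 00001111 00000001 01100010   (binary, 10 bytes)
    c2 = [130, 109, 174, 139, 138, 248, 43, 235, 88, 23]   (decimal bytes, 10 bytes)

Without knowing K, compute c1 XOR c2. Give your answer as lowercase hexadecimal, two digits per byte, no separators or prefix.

c1 ⊕ c2 = (M1 ⊕ K) ⊕ (M2 ⊕ K) = M1 ⊕ M2 — the shared key cancels under XOR.
byte 0: 149 ^ 130 =  23
byte 1: 107 ^ 109 =   6
byte 2: 250 ^ 174 =  84
byte 3: 149 ^ 139 =  30
byte 4:  10 ^ 138 = 128
byte 5: 109 ^ 248 = 149
byte 6: 134 ^  43 = 173
byte 7:  15 ^ 235 = 228
byte 8:   1 ^  88 =  89
byte 9:  98 ^  23 = 117

1706541e8095ade45975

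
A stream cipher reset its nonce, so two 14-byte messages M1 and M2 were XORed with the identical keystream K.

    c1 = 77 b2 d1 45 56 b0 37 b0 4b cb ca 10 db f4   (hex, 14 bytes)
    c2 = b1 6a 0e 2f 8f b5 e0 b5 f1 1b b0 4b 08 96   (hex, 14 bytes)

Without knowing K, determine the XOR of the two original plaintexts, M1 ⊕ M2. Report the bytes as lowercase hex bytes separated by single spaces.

c6 d8 df 6a d9 05 d7 05 ba d0 7a 5b d3 62

c1 ⊕ c2 = (M1 ⊕ K) ⊕ (M2 ⊕ K) = M1 ⊕ M2 — the shared key cancels under XOR.
01110111 ^ 10110001 = 11000110
10110010 ^ 01101010 = 11011000
11010001 ^ 00001110 = 11011111
01000101 ^ 00101111 = 01101010
01010110 ^ 10001111 = 11011001
10110000 ^ 10110101 = 00000101
00110111 ^ 11100000 = 11010111
10110000 ^ 10110101 = 00000101
01001011 ^ 11110001 = 10111010
11001011 ^ 00011011 = 11010000
11001010 ^ 10110000 = 01111010
00010000 ^ 01001011 = 01011011
11011011 ^ 00001000 = 11010011
11110100 ^ 10010110 = 01100010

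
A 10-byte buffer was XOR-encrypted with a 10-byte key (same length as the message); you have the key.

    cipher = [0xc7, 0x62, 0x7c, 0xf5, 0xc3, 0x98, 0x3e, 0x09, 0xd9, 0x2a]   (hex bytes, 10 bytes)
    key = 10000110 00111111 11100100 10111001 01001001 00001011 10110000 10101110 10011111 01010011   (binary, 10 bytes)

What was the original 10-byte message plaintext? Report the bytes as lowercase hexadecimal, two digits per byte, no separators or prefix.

byte 0: c7 XOR 86 = 41
byte 1: 62 XOR 3f = 5d
byte 2: 7c XOR e4 = 98
byte 3: f5 XOR b9 = 4c
byte 4: c3 XOR 49 = 8a
byte 5: 98 XOR 0b = 93
byte 6: 3e XOR b0 = 8e
byte 7: 09 XOR ae = a7
byte 8: d9 XOR 9f = 46
byte 9: 2a XOR 53 = 79

415d984c8a938ea74679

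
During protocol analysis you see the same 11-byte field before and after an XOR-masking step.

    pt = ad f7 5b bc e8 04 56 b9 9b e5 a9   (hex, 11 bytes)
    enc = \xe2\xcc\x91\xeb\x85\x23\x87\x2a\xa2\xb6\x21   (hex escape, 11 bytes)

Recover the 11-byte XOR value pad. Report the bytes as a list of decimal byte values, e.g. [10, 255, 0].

Since enc = pt ⊕ pad, XORing both sides with pt gives pad = pt ⊕ enc.
byte 0: ad ⊕ e2 = 4f
byte 1: f7 ⊕ cc = 3b
byte 2: 5b ⊕ 91 = ca
byte 3: bc ⊕ eb = 57
byte 4: e8 ⊕ 85 = 6d
byte 5: 04 ⊕ 23 = 27
byte 6: 56 ⊕ 87 = d1
byte 7: b9 ⊕ 2a = 93
byte 8: 9b ⊕ a2 = 39
byte 9: e5 ⊕ b6 = 53
byte 10: a9 ⊕ 21 = 88

[79, 59, 202, 87, 109, 39, 209, 147, 57, 83, 136]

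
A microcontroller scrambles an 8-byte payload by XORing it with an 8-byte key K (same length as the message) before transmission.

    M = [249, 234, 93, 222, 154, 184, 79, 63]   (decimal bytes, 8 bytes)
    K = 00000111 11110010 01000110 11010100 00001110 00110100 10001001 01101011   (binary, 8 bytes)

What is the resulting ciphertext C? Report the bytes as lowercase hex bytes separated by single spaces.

XOR is its own inverse, so applying the key byte-wise gives the result directly.
byte 0: 249 ⊕   7 = 254
byte 1: 234 ⊕ 242 =  24
byte 2:  93 ⊕  70 =  27
byte 3: 222 ⊕ 212 =  10
byte 4: 154 ⊕  14 = 148
byte 5: 184 ⊕  52 = 140
byte 6:  79 ⊕ 137 = 198
byte 7:  63 ⊕ 107 =  84

fe 18 1b 0a 94 8c c6 54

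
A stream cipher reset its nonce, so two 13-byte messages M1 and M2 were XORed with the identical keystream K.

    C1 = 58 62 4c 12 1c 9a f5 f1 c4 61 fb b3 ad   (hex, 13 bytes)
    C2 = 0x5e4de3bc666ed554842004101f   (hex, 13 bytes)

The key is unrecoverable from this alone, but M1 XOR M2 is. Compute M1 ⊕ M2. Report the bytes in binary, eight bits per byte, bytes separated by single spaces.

00000110 00101111 10101111 10101110 01111010 11110100 00100000 10100101 01000000 01000001 11111111 10100011 10110010

C1 ⊕ C2 = (M1 ⊕ K) ⊕ (M2 ⊕ K) = M1 ⊕ M2 — the shared key cancels under XOR.
 88 ⊕  94 =   6
 98 ⊕  77 =  47
 76 ⊕ 227 = 175
 18 ⊕ 188 = 174
 28 ⊕ 102 = 122
154 ⊕ 110 = 244
245 ⊕ 213 =  32
241 ⊕  84 = 165
196 ⊕ 132 =  64
 97 ⊕  32 =  65
251 ⊕   4 = 255
179 ⊕  16 = 163
173 ⊕  31 = 178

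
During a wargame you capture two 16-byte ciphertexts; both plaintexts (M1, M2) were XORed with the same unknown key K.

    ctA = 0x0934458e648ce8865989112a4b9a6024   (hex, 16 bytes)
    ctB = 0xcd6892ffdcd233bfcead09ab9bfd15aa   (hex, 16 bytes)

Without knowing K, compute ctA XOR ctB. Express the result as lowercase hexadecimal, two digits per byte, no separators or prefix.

c45cd771b85edb3997241881d067758e

ctA ⊕ ctB = (M1 ⊕ K) ⊕ (M2 ⊕ K) = M1 ⊕ M2 — the shared key cancels under XOR.
byte 0: 09 xor cd = c4
byte 1: 34 xor 68 = 5c
byte 2: 45 xor 92 = d7
byte 3: 8e xor ff = 71
byte 4: 64 xor dc = b8
byte 5: 8c xor d2 = 5e
byte 6: e8 xor 33 = db
byte 7: 86 xor bf = 39
byte 8: 59 xor ce = 97
byte 9: 89 xor ad = 24
byte 10: 11 xor 09 = 18
byte 11: 2a xor ab = 81
byte 12: 4b xor 9b = d0
byte 13: 9a xor fd = 67
byte 14: 60 xor 15 = 75
byte 15: 24 xor aa = 8e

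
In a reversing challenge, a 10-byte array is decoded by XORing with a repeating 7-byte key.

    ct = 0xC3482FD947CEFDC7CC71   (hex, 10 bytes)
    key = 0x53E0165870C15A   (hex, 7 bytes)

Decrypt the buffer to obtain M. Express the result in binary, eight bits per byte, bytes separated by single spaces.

The 7-byte key repeats, so the effective keystream is 53 e0 16 58 70 c1 5a 53 e0 16.
byte 0: 195 xor  83 = 144
byte 1:  72 xor 224 = 168
byte 2:  47 xor  22 =  57
byte 3: 217 xor  88 = 129
byte 4:  71 xor 112 =  55
byte 5: 206 xor 193 =  15
byte 6: 253 xor  90 = 167
byte 7: 199 xor  83 = 148
byte 8: 204 xor 224 =  44
byte 9: 113 xor  22 = 103

10010000 10101000 00111001 10000001 00110111 00001111 10100111 10010100 00101100 01100111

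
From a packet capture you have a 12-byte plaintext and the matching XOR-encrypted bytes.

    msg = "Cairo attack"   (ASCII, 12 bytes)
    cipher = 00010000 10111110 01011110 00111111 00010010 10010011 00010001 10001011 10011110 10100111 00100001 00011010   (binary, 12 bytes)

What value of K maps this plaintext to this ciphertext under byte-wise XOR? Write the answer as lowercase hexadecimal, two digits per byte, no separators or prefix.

53df374d7db370ffeac64271

Since cipher = msg ⊕ K, XORing both sides with msg gives K = msg ⊕ cipher.
byte 0: 43 ⊕ 10 = 53
byte 1: 61 ⊕ be = df
byte 2: 69 ⊕ 5e = 37
byte 3: 72 ⊕ 3f = 4d
byte 4: 6f ⊕ 12 = 7d
byte 5: 20 ⊕ 93 = b3
byte 6: 61 ⊕ 11 = 70
byte 7: 74 ⊕ 8b = ff
byte 8: 74 ⊕ 9e = ea
byte 9: 61 ⊕ a7 = c6
byte 10: 63 ⊕ 21 = 42
byte 11: 6b ⊕ 1a = 71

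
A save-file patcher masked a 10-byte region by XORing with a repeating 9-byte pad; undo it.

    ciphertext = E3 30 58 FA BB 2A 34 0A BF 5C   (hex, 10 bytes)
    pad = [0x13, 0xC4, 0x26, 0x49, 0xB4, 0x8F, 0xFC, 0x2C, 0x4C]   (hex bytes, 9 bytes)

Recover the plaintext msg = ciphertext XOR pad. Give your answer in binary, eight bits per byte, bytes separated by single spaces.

11110000 11110100 01111110 10110011 00001111 10100101 11001000 00100110 11110011 01001111

The 9-byte key repeats, so the effective keystream is 13 c4 26 49 b4 8f fc 2c 4c 13.
byte 0: 11100011 xor 00010011 = 11110000
byte 1: 00110000 xor 11000100 = 11110100
byte 2: 01011000 xor 00100110 = 01111110
byte 3: 11111010 xor 01001001 = 10110011
byte 4: 10111011 xor 10110100 = 00001111
byte 5: 00101010 xor 10001111 = 10100101
byte 6: 00110100 xor 11111100 = 11001000
byte 7: 00001010 xor 00101100 = 00100110
byte 8: 10111111 xor 01001100 = 11110011
byte 9: 01011100 xor 00010011 = 01001111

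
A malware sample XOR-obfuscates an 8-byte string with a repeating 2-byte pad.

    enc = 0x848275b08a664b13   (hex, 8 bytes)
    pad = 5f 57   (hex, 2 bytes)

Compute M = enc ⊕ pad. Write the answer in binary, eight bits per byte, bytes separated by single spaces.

The 2-byte key repeats, so the effective keystream is 5f 57 5f 57 5f 57 5f 57.
byte 0: 84 XOR 5f = db
byte 1: 82 XOR 57 = d5
byte 2: 75 XOR 5f = 2a
byte 3: b0 XOR 57 = e7
byte 4: 8a XOR 5f = d5
byte 5: 66 XOR 57 = 31
byte 6: 4b XOR 5f = 14
byte 7: 13 XOR 57 = 44

11011011 11010101 00101010 11100111 11010101 00110001 00010100 01000100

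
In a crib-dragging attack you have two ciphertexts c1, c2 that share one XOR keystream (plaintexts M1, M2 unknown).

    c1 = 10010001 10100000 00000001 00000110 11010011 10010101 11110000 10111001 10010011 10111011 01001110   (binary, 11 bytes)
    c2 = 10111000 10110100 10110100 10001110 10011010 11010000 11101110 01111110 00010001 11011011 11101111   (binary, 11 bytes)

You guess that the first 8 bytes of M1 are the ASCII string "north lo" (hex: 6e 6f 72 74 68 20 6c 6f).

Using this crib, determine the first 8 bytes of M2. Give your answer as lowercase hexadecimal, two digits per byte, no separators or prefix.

477bc7fc216572a8

First, c1 ⊕ c2 = (M1 ⊕ K) ⊕ (M2 ⊕ K) = M1 ⊕ M2, so the key drops out. Then M2 = (M1 ⊕ M2) ⊕ M1 over the first 8 bytes.
byte 0: (91 XOR b8) XOR 6e = 29 XOR 6e = 47
byte 1: (a0 XOR b4) XOR 6f = 14 XOR 6f = 7b
byte 2: (01 XOR b4) XOR 72 = b5 XOR 72 = c7
byte 3: (06 XOR 8e) XOR 74 = 88 XOR 74 = fc
byte 4: (d3 XOR 9a) XOR 68 = 49 XOR 68 = 21
byte 5: (95 XOR d0) XOR 20 = 45 XOR 20 = 65
byte 6: (f0 XOR ee) XOR 6c = 1e XOR 6c = 72
byte 7: (b9 XOR 7e) XOR 6f = c7 XOR 6f = a8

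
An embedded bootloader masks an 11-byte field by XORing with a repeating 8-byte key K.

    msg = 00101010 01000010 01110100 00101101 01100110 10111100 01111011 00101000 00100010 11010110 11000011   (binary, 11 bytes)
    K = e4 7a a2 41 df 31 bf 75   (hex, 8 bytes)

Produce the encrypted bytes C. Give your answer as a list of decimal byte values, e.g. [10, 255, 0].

[206, 56, 214, 108, 185, 141, 196, 93, 198, 172, 97]

The 8-byte key repeats, so the effective keystream is e4 7a a2 41 df 31 bf 75 e4 7a a2.
byte 0: 2a ^ e4 = ce
byte 1: 42 ^ 7a = 38
byte 2: 74 ^ a2 = d6
byte 3: 2d ^ 41 = 6c
byte 4: 66 ^ df = b9
byte 5: bc ^ 31 = 8d
byte 6: 7b ^ bf = c4
byte 7: 28 ^ 75 = 5d
byte 8: 22 ^ e4 = c6
byte 9: d6 ^ 7a = ac
byte 10: c3 ^ a2 = 61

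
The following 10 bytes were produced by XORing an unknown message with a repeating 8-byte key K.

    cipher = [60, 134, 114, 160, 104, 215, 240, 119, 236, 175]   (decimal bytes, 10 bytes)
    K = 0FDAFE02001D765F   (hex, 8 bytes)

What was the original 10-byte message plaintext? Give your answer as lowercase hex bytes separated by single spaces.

The 8-byte key repeats, so the effective keystream is 0f da fe 02 00 1d 76 5f 0f da.
byte 0: 00111100 XOR 00001111 = 00110011
byte 1: 10000110 XOR 11011010 = 01011100
byte 2: 01110010 XOR 11111110 = 10001100
byte 3: 10100000 XOR 00000010 = 10100010
byte 4: 01101000 XOR 00000000 = 01101000
byte 5: 11010111 XOR 00011101 = 11001010
byte 6: 11110000 XOR 01110110 = 10000110
byte 7: 01110111 XOR 01011111 = 00101000
byte 8: 11101100 XOR 00001111 = 11100011
byte 9: 10101111 XOR 11011010 = 01110101

33 5c 8c a2 68 ca 86 28 e3 75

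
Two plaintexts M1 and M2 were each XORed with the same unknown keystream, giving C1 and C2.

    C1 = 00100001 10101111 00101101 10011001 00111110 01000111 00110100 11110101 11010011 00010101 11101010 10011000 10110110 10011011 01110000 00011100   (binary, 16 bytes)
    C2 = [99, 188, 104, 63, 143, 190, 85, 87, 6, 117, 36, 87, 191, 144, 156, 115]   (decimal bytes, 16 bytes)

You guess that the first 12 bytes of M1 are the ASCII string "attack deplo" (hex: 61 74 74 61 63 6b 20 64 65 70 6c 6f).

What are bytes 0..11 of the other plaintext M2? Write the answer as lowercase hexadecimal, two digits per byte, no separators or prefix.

First, C1 ⊕ C2 = (M1 ⊕ K) ⊕ (M2 ⊕ K) = M1 ⊕ M2, so the key drops out. Then M2 = (M1 ⊕ M2) ⊕ M1 over the first 12 bytes.
byte 0: (21 ⊕ 63) ⊕ 61 = 42 ⊕ 61 = 23
byte 1: (af ⊕ bc) ⊕ 74 = 13 ⊕ 74 = 67
byte 2: (2d ⊕ 68) ⊕ 74 = 45 ⊕ 74 = 31
byte 3: (99 ⊕ 3f) ⊕ 61 = a6 ⊕ 61 = c7
byte 4: (3e ⊕ 8f) ⊕ 63 = b1 ⊕ 63 = d2
byte 5: (47 ⊕ be) ⊕ 6b = f9 ⊕ 6b = 92
byte 6: (34 ⊕ 55) ⊕ 20 = 61 ⊕ 20 = 41
byte 7: (f5 ⊕ 57) ⊕ 64 = a2 ⊕ 64 = c6
byte 8: (d3 ⊕ 06) ⊕ 65 = d5 ⊕ 65 = b0
byte 9: (15 ⊕ 75) ⊕ 70 = 60 ⊕ 70 = 10
byte 10: (ea ⊕ 24) ⊕ 6c = ce ⊕ 6c = a2
byte 11: (98 ⊕ 57) ⊕ 6f = cf ⊕ 6f = a0

236731c7d29241c6b010a2a0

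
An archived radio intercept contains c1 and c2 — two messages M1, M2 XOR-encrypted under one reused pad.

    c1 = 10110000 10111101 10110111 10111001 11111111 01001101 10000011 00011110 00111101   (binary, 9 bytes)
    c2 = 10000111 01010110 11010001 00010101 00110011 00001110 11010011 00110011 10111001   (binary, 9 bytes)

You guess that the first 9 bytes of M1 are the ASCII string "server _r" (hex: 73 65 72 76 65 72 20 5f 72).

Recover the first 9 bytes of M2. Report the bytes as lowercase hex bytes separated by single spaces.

44 8e 14 da a9 31 70 72 f6

First, c1 ⊕ c2 = (M1 ⊕ K) ⊕ (M2 ⊕ K) = M1 ⊕ M2, so the key drops out. Then M2 = (M1 ⊕ M2) ⊕ M1 over the first 9 bytes.
byte 0: (b0 XOR 87) XOR 73 = 37 XOR 73 = 44
byte 1: (bd XOR 56) XOR 65 = eb XOR 65 = 8e
byte 2: (b7 XOR d1) XOR 72 = 66 XOR 72 = 14
byte 3: (b9 XOR 15) XOR 76 = ac XOR 76 = da
byte 4: (ff XOR 33) XOR 65 = cc XOR 65 = a9
byte 5: (4d XOR 0e) XOR 72 = 43 XOR 72 = 31
byte 6: (83 XOR d3) XOR 20 = 50 XOR 20 = 70
byte 7: (1e XOR 33) XOR 5f = 2d XOR 5f = 72
byte 8: (3d XOR b9) XOR 72 = 84 XOR 72 = f6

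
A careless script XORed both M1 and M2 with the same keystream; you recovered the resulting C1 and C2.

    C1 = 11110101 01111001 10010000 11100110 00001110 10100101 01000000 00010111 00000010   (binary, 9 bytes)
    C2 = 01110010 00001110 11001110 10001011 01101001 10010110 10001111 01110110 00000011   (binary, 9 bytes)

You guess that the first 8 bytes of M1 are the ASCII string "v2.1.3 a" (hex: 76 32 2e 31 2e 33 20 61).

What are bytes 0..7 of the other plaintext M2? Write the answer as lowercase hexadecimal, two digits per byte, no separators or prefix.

f145705c4900ef00

First, C1 ⊕ C2 = (M1 ⊕ K) ⊕ (M2 ⊕ K) = M1 ⊕ M2, so the key drops out. Then M2 = (M1 ⊕ M2) ⊕ M1 over the first 8 bytes.
byte 0: (f5 ⊕ 72) ⊕ 76 = 87 ⊕ 76 = f1
byte 1: (79 ⊕ 0e) ⊕ 32 = 77 ⊕ 32 = 45
byte 2: (90 ⊕ ce) ⊕ 2e = 5e ⊕ 2e = 70
byte 3: (e6 ⊕ 8b) ⊕ 31 = 6d ⊕ 31 = 5c
byte 4: (0e ⊕ 69) ⊕ 2e = 67 ⊕ 2e = 49
byte 5: (a5 ⊕ 96) ⊕ 33 = 33 ⊕ 33 = 00
byte 6: (40 ⊕ 8f) ⊕ 20 = cf ⊕ 20 = ef
byte 7: (17 ⊕ 76) ⊕ 61 = 61 ⊕ 61 = 00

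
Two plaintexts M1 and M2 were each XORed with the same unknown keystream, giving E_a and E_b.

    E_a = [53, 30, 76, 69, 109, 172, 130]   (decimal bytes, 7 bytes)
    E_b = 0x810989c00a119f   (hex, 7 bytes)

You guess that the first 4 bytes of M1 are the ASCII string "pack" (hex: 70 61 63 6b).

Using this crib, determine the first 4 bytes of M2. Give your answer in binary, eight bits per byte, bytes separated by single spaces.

11000100 01110110 10100110 11101110

First, E_a ⊕ E_b = (M1 ⊕ K) ⊕ (M2 ⊕ K) = M1 ⊕ M2, so the key drops out. Then M2 = (M1 ⊕ M2) ⊕ M1 over the first 4 bytes.
byte 0: (35 xor 81) xor 70 = b4 xor 70 = c4
byte 1: (1e xor 09) xor 61 = 17 xor 61 = 76
byte 2: (4c xor 89) xor 63 = c5 xor 63 = a6
byte 3: (45 xor c0) xor 6b = 85 xor 6b = ee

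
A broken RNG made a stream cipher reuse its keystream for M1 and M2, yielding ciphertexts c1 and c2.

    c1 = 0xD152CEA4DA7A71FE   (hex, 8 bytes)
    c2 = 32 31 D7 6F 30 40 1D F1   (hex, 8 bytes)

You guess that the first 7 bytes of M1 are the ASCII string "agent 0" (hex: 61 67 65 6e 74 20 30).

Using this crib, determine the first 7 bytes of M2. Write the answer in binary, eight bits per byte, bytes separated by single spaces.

First, c1 ⊕ c2 = (M1 ⊕ K) ⊕ (M2 ⊕ K) = M1 ⊕ M2, so the key drops out. Then M2 = (M1 ⊕ M2) ⊕ M1 over the first 7 bytes.
byte 0: (d1 ^ 32) ^ 61 = e3 ^ 61 = 82
byte 1: (52 ^ 31) ^ 67 = 63 ^ 67 = 04
byte 2: (ce ^ d7) ^ 65 = 19 ^ 65 = 7c
byte 3: (a4 ^ 6f) ^ 6e = cb ^ 6e = a5
byte 4: (da ^ 30) ^ 74 = ea ^ 74 = 9e
byte 5: (7a ^ 40) ^ 20 = 3a ^ 20 = 1a
byte 6: (71 ^ 1d) ^ 30 = 6c ^ 30 = 5c

10000010 00000100 01111100 10100101 10011110 00011010 01011100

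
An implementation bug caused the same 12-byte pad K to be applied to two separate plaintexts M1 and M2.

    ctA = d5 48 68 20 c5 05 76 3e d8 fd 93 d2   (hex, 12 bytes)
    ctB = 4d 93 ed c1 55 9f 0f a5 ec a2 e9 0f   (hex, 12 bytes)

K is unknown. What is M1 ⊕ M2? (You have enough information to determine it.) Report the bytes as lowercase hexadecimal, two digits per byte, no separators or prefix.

ctA ⊕ ctB = (M1 ⊕ K) ⊕ (M2 ⊕ K) = M1 ⊕ M2 — the shared key cancels under XOR.
d5 xor 4d = 98
48 xor 93 = db
68 xor ed = 85
20 xor c1 = e1
c5 xor 55 = 90
05 xor 9f = 9a
76 xor 0f = 79
3e xor a5 = 9b
d8 xor ec = 34
fd xor a2 = 5f
93 xor e9 = 7a
d2 xor 0f = dd

98db85e1909a799b345f7add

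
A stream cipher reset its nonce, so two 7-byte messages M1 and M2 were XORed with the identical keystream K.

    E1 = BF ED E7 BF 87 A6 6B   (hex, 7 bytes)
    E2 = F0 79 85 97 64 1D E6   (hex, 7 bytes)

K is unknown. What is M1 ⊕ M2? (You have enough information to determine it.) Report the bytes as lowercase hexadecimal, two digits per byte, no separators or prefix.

4f946228e3bb8d

E1 ⊕ E2 = (M1 ⊕ K) ⊕ (M2 ⊕ K) = M1 ⊕ M2 — the shared key cancels under XOR.
byte 0: 191 ^ 240 =  79
byte 1: 237 ^ 121 = 148
byte 2: 231 ^ 133 =  98
byte 3: 191 ^ 151 =  40
byte 4: 135 ^ 100 = 227
byte 5: 166 ^  29 = 187
byte 6: 107 ^ 230 = 141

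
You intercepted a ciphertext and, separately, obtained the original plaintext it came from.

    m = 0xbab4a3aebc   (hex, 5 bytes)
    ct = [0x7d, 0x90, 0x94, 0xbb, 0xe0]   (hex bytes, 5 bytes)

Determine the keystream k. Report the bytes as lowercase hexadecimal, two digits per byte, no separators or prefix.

c72437155c

Since ct = m ⊕ k, XORing both sides with m gives k = m ⊕ ct.
byte 0: 10111010 XOR 01111101 = 11000111
byte 1: 10110100 XOR 10010000 = 00100100
byte 2: 10100011 XOR 10010100 = 00110111
byte 3: 10101110 XOR 10111011 = 00010101
byte 4: 10111100 XOR 11100000 = 01011100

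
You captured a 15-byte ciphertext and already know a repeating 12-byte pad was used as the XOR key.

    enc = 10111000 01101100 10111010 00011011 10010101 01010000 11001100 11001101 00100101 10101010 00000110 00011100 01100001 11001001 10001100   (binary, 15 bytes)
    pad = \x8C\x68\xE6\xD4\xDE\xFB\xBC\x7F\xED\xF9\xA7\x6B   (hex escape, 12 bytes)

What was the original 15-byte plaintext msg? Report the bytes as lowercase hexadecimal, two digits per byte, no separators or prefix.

The 12-byte key repeats, so the effective keystream is 8c 68 e6 d4 de fb bc 7f ed f9 a7 6b 8c 68 e6.
byte 0: 184 ^ 140 =  52
byte 1: 108 ^ 104 =   4
byte 2: 186 ^ 230 =  92
byte 3:  27 ^ 212 = 207
byte 4: 149 ^ 222 =  75
byte 5:  80 ^ 251 = 171
byte 6: 204 ^ 188 = 112
byte 7: 205 ^ 127 = 178
byte 8:  37 ^ 237 = 200
byte 9: 170 ^ 249 =  83
byte 10:   6 ^ 167 = 161
byte 11:  28 ^ 107 = 119
byte 12:  97 ^ 140 = 237
byte 13: 201 ^ 104 = 161
byte 14: 140 ^ 230 = 106

34045ccf4bab70b2c853a177eda16a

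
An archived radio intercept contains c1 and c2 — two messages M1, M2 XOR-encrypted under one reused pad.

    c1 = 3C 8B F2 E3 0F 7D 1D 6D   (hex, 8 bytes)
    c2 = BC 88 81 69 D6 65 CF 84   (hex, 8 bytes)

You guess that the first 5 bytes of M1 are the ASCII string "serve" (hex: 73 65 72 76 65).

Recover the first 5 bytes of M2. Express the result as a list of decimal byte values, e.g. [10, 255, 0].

[243, 102, 1, 252, 188]

First, c1 ⊕ c2 = (M1 ⊕ K) ⊕ (M2 ⊕ K) = M1 ⊕ M2, so the key drops out. Then M2 = (M1 ⊕ M2) ⊕ M1 over the first 5 bytes.
byte 0: (3c ^ bc) ^ 73 = 80 ^ 73 = f3
byte 1: (8b ^ 88) ^ 65 = 03 ^ 65 = 66
byte 2: (f2 ^ 81) ^ 72 = 73 ^ 72 = 01
byte 3: (e3 ^ 69) ^ 76 = 8a ^ 76 = fc
byte 4: (0f ^ d6) ^ 65 = d9 ^ 65 = bc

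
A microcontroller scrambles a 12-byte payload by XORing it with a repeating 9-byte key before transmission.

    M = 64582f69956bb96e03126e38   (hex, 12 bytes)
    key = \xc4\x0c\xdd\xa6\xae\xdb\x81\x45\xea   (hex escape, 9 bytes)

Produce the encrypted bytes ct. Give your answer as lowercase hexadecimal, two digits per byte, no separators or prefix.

a054f2cf3bb0382be9d662e5

The 9-byte key repeats, so the effective keystream is c4 0c dd a6 ae db 81 45 ea c4 0c dd.
byte 0: 64 ^ c4 = a0
byte 1: 58 ^ 0c = 54
byte 2: 2f ^ dd = f2
byte 3: 69 ^ a6 = cf
byte 4: 95 ^ ae = 3b
byte 5: 6b ^ db = b0
byte 6: b9 ^ 81 = 38
byte 7: 6e ^ 45 = 2b
byte 8: 03 ^ ea = e9
byte 9: 12 ^ c4 = d6
byte 10: 6e ^ 0c = 62
byte 11: 38 ^ dd = e5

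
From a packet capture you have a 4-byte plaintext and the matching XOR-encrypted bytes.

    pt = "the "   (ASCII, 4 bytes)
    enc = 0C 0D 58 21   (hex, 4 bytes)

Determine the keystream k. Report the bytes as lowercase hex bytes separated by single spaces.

78 65 3d 01

Since enc = pt ⊕ k, XORing both sides with pt gives k = pt ⊕ enc.
byte 0: 116 ^  12 = 120
byte 1: 104 ^  13 = 101
byte 2: 101 ^  88 =  61
byte 3:  32 ^  33 =   1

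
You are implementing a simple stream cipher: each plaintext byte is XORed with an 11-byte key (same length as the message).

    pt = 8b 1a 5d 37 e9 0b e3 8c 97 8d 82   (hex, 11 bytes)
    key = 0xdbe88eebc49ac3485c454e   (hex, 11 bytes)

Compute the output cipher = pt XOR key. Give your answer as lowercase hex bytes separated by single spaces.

XOR is its own inverse, so applying the key byte-wise gives the result directly.
8b xor db = 50
1a xor e8 = f2
5d xor 8e = d3
37 xor eb = dc
e9 xor c4 = 2d
0b xor 9a = 91
e3 xor c3 = 20
8c xor 48 = c4
97 xor 5c = cb
8d xor 45 = c8
82 xor 4e = cc

50 f2 d3 dc 2d 91 20 c4 cb c8 cc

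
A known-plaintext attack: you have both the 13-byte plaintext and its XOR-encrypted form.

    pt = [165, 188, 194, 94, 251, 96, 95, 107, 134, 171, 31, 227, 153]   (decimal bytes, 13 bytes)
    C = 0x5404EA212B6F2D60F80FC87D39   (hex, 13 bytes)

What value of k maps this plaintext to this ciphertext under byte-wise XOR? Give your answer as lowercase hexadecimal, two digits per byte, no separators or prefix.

Since C = pt ⊕ k, XORing both sides with pt gives k = pt ⊕ C.
10100101 ⊕ 01010100 = 11110001
10111100 ⊕ 00000100 = 10111000
11000010 ⊕ 11101010 = 00101000
01011110 ⊕ 00100001 = 01111111
11111011 ⊕ 00101011 = 11010000
01100000 ⊕ 01101111 = 00001111
01011111 ⊕ 00101101 = 01110010
01101011 ⊕ 01100000 = 00001011
10000110 ⊕ 11111000 = 01111110
10101011 ⊕ 00001111 = 10100100
00011111 ⊕ 11001000 = 11010111
11100011 ⊕ 01111101 = 10011110
10011001 ⊕ 00111001 = 10100000

f1b8287fd00f720b7ea4d79ea0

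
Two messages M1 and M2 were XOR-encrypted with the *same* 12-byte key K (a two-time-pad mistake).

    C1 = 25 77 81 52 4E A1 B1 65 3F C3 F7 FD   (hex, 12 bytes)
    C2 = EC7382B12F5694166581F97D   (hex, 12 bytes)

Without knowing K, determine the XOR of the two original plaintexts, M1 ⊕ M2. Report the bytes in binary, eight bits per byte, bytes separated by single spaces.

11001001 00000100 00000011 11100011 01100001 11110111 00100101 01110011 01011010 01000010 00001110 10000000

C1 ⊕ C2 = (M1 ⊕ K) ⊕ (M2 ⊕ K) = M1 ⊕ M2 — the shared key cancels under XOR.
25 XOR ec = c9
77 XOR 73 = 04
81 XOR 82 = 03
52 XOR b1 = e3
4e XOR 2f = 61
a1 XOR 56 = f7
b1 XOR 94 = 25
65 XOR 16 = 73
3f XOR 65 = 5a
c3 XOR 81 = 42
f7 XOR f9 = 0e
fd XOR 7d = 80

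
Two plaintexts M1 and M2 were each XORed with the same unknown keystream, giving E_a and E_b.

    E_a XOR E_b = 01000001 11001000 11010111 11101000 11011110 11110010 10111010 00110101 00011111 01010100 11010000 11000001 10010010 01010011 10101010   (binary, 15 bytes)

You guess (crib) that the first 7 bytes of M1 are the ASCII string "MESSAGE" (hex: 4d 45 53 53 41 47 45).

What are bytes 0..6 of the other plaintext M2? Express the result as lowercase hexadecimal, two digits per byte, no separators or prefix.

Since E_a ⊕ E_b = M1 ⊕ M2, XORing with the guessed M1 bytes yields the corresponding M2 bytes: M2 = (E_a ⊕ E_b) ⊕ M1.
01000001 ⊕ 01001101 = 00001100
11001000 ⊕ 01000101 = 10001101
11010111 ⊕ 01010011 = 10000100
11101000 ⊕ 01010011 = 10111011
11011110 ⊕ 01000001 = 10011111
11110010 ⊕ 01000111 = 10110101
10111010 ⊕ 01000101 = 11111111

0c8d84bb9fb5ff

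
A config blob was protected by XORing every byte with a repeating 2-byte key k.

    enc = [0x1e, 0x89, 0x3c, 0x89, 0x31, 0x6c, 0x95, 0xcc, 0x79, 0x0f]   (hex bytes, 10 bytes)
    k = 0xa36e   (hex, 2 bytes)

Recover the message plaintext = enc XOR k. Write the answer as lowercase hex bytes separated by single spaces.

bd e7 9f e7 92 02 36 a2 da 61

The 2-byte key repeats, so the effective keystream is a3 6e a3 6e a3 6e a3 6e a3 6e.
byte 0: 1e XOR a3 = bd
byte 1: 89 XOR 6e = e7
byte 2: 3c XOR a3 = 9f
byte 3: 89 XOR 6e = e7
byte 4: 31 XOR a3 = 92
byte 5: 6c XOR 6e = 02
byte 6: 95 XOR a3 = 36
byte 7: cc XOR 6e = a2
byte 8: 79 XOR a3 = da
byte 9: 0f XOR 6e = 61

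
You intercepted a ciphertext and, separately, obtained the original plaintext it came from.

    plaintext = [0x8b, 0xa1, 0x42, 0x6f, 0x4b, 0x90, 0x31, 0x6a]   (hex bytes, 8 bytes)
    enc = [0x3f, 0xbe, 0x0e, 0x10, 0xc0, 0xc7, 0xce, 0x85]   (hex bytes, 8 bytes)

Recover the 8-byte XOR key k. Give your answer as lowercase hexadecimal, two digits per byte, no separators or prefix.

Since enc = plaintext ⊕ k, XORing both sides with plaintext gives k = plaintext ⊕ enc.
byte 0: 139 xor  63 = 180
byte 1: 161 xor 190 =  31
byte 2:  66 xor  14 =  76
byte 3: 111 xor  16 = 127
byte 4:  75 xor 192 = 139
byte 5: 144 xor 199 =  87
byte 6:  49 xor 206 = 255
byte 7: 106 xor 133 = 239

b41f4c7f8b57ffef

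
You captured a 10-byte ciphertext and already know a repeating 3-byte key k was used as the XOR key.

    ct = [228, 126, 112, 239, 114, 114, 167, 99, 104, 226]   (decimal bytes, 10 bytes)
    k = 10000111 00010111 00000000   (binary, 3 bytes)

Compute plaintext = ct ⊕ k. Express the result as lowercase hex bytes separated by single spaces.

63 69 70 68 65 72 20 74 68 65

The 3-byte key repeats, so the effective keystream is 87 17 00 87 17 00 87 17 00 87.
byte 0: e4 xor 87 = 63
byte 1: 7e xor 17 = 69
byte 2: 70 xor 00 = 70
byte 3: ef xor 87 = 68
byte 4: 72 xor 17 = 65
byte 5: 72 xor 00 = 72
byte 6: a7 xor 87 = 20
byte 7: 63 xor 17 = 74
byte 8: 68 xor 00 = 68
byte 9: e2 xor 87 = 65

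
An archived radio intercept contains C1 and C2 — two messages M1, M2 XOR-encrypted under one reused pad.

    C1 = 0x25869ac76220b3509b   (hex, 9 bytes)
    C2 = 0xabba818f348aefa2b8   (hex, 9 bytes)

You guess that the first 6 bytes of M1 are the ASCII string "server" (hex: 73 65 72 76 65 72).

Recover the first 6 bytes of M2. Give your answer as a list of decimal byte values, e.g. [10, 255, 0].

First, C1 ⊕ C2 = (M1 ⊕ K) ⊕ (M2 ⊕ K) = M1 ⊕ M2, so the key drops out. Then M2 = (M1 ⊕ M2) ⊕ M1 over the first 6 bytes.
byte 0: (25 ^ ab) ^ 73 = 8e ^ 73 = fd
byte 1: (86 ^ ba) ^ 65 = 3c ^ 65 = 59
byte 2: (9a ^ 81) ^ 72 = 1b ^ 72 = 69
byte 3: (c7 ^ 8f) ^ 76 = 48 ^ 76 = 3e
byte 4: (62 ^ 34) ^ 65 = 56 ^ 65 = 33
byte 5: (20 ^ 8a) ^ 72 = aa ^ 72 = d8

[253, 89, 105, 62, 51, 216]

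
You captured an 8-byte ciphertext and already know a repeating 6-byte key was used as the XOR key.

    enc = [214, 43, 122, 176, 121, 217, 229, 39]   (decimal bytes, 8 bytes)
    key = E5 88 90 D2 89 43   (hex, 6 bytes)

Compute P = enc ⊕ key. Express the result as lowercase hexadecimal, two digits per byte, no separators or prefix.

33a3ea62f09a00af

The 6-byte key repeats, so the effective keystream is e5 88 90 d2 89 43 e5 88.
byte 0: d6 ⊕ e5 = 33
byte 1: 2b ⊕ 88 = a3
byte 2: 7a ⊕ 90 = ea
byte 3: b0 ⊕ d2 = 62
byte 4: 79 ⊕ 89 = f0
byte 5: d9 ⊕ 43 = 9a
byte 6: e5 ⊕ e5 = 00
byte 7: 27 ⊕ 88 = af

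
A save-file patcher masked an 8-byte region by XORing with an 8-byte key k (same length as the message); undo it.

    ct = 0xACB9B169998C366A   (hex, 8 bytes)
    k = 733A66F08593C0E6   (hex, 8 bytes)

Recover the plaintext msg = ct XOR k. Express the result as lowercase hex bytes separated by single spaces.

ac ⊕ 73 = df
b9 ⊕ 3a = 83
b1 ⊕ 66 = d7
69 ⊕ f0 = 99
99 ⊕ 85 = 1c
8c ⊕ 93 = 1f
36 ⊕ c0 = f6
6a ⊕ e6 = 8c

df 83 d7 99 1c 1f f6 8c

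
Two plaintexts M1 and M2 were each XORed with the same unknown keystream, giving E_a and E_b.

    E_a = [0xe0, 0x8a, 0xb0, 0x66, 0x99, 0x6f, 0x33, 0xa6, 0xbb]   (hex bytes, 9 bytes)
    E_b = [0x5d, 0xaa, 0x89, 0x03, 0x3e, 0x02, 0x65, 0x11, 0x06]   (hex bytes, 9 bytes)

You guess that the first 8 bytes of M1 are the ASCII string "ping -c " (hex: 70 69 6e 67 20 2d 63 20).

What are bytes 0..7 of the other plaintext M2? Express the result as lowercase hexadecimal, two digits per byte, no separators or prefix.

First, E_a ⊕ E_b = (M1 ⊕ K) ⊕ (M2 ⊕ K) = M1 ⊕ M2, so the key drops out. Then M2 = (M1 ⊕ M2) ⊕ M1 over the first 8 bytes.
byte 0: (e0 xor 5d) xor 70 = bd xor 70 = cd
byte 1: (8a xor aa) xor 69 = 20 xor 69 = 49
byte 2: (b0 xor 89) xor 6e = 39 xor 6e = 57
byte 3: (66 xor 03) xor 67 = 65 xor 67 = 02
byte 4: (99 xor 3e) xor 20 = a7 xor 20 = 87
byte 5: (6f xor 02) xor 2d = 6d xor 2d = 40
byte 6: (33 xor 65) xor 63 = 56 xor 63 = 35
byte 7: (a6 xor 11) xor 20 = b7 xor 20 = 97

cd49570287403597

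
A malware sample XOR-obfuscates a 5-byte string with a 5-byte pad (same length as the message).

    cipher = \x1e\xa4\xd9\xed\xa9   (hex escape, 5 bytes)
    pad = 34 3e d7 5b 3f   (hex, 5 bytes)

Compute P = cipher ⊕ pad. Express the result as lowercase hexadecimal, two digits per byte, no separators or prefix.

2a9a0eb696

00011110 XOR 00110100 = 00101010
10100100 XOR 00111110 = 10011010
11011001 XOR 11010111 = 00001110
11101101 XOR 01011011 = 10110110
10101001 XOR 00111111 = 10010110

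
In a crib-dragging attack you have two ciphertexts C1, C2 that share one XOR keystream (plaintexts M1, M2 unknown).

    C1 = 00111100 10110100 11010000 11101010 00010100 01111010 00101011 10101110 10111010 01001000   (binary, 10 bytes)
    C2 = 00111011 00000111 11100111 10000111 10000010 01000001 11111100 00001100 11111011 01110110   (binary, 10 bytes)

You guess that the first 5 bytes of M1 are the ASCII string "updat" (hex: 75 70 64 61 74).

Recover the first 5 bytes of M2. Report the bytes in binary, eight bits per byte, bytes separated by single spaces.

First, C1 ⊕ C2 = (M1 ⊕ K) ⊕ (M2 ⊕ K) = M1 ⊕ M2, so the key drops out. Then M2 = (M1 ⊕ M2) ⊕ M1 over the first 5 bytes.
byte 0: (3c ^ 3b) ^ 75 = 07 ^ 75 = 72
byte 1: (b4 ^ 07) ^ 70 = b3 ^ 70 = c3
byte 2: (d0 ^ e7) ^ 64 = 37 ^ 64 = 53
byte 3: (ea ^ 87) ^ 61 = 6d ^ 61 = 0c
byte 4: (14 ^ 82) ^ 74 = 96 ^ 74 = e2

01110010 11000011 01010011 00001100 11100010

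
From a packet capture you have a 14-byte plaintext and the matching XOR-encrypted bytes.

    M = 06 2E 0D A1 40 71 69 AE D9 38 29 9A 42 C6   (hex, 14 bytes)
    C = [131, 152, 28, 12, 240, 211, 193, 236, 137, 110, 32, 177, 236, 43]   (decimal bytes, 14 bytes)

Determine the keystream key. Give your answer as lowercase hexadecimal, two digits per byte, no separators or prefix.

Since C = M ⊕ key, XORing both sides with M gives key = M ⊕ C.
byte 0: 06 XOR 83 = 85
byte 1: 2e XOR 98 = b6
byte 2: 0d XOR 1c = 11
byte 3: a1 XOR 0c = ad
byte 4: 40 XOR f0 = b0
byte 5: 71 XOR d3 = a2
byte 6: 69 XOR c1 = a8
byte 7: ae XOR ec = 42
byte 8: d9 XOR 89 = 50
byte 9: 38 XOR 6e = 56
byte 10: 29 XOR 20 = 09
byte 11: 9a XOR b1 = 2b
byte 12: 42 XOR ec = ae
byte 13: c6 XOR 2b = ed

85b611adb0a2a8425056092baeed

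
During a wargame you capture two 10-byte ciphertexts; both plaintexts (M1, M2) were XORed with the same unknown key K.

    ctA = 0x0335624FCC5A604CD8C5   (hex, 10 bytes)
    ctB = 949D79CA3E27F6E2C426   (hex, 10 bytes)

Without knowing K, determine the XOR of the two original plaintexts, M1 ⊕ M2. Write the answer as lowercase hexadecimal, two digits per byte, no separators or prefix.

97a81b85f27d96ae1ce3

ctA ⊕ ctB = (M1 ⊕ K) ⊕ (M2 ⊕ K) = M1 ⊕ M2 — the shared key cancels under XOR.
03 xor 94 = 97
35 xor 9d = a8
62 xor 79 = 1b
4f xor ca = 85
cc xor 3e = f2
5a xor 27 = 7d
60 xor f6 = 96
4c xor e2 = ae
d8 xor c4 = 1c
c5 xor 26 = e3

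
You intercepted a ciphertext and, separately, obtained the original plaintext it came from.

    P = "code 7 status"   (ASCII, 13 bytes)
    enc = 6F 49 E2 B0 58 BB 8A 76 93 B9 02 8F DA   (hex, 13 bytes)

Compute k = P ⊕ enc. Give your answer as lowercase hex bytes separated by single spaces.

Since enc = P ⊕ k, XORing both sides with P gives k = P ⊕ enc.
byte 0:  99 ^ 111 =  12
byte 1: 111 ^  73 =  38
byte 2: 100 ^ 226 = 134
byte 3: 101 ^ 176 = 213
byte 4:  32 ^  88 = 120
byte 5:  55 ^ 187 = 140
byte 6:  32 ^ 138 = 170
byte 7: 115 ^ 118 =   5
byte 8: 116 ^ 147 = 231
byte 9:  97 ^ 185 = 216
byte 10: 116 ^   2 = 118
byte 11: 117 ^ 143 = 250
byte 12: 115 ^ 218 = 169

0c 26 86 d5 78 8c aa 05 e7 d8 76 fa a9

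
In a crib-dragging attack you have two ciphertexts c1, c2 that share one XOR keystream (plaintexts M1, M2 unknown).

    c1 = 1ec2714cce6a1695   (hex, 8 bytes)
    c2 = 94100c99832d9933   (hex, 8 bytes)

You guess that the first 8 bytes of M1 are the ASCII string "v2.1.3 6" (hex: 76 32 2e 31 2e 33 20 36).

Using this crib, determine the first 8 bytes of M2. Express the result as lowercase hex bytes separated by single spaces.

fc e0 53 e4 63 74 af 90

First, c1 ⊕ c2 = (M1 ⊕ K) ⊕ (M2 ⊕ K) = M1 ⊕ M2, so the key drops out. Then M2 = (M1 ⊕ M2) ⊕ M1 over the first 8 bytes.
byte 0: (1e ^ 94) ^ 76 = 8a ^ 76 = fc
byte 1: (c2 ^ 10) ^ 32 = d2 ^ 32 = e0
byte 2: (71 ^ 0c) ^ 2e = 7d ^ 2e = 53
byte 3: (4c ^ 99) ^ 31 = d5 ^ 31 = e4
byte 4: (ce ^ 83) ^ 2e = 4d ^ 2e = 63
byte 5: (6a ^ 2d) ^ 33 = 47 ^ 33 = 74
byte 6: (16 ^ 99) ^ 20 = 8f ^ 20 = af
byte 7: (95 ^ 33) ^ 36 = a6 ^ 36 = 90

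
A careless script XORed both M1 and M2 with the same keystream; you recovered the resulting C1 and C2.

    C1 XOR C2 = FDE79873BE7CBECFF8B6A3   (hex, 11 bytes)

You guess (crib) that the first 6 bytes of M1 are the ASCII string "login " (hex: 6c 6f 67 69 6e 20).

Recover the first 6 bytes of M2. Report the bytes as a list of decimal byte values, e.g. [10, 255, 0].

[145, 136, 255, 26, 208, 92]

Since C1 ⊕ C2 = M1 ⊕ M2, XORing with the guessed M1 bytes yields the corresponding M2 bytes: M2 = (C1 ⊕ C2) ⊕ M1.
fd xor 6c = 91
e7 xor 6f = 88
98 xor 67 = ff
73 xor 69 = 1a
be xor 6e = d0
7c xor 20 = 5c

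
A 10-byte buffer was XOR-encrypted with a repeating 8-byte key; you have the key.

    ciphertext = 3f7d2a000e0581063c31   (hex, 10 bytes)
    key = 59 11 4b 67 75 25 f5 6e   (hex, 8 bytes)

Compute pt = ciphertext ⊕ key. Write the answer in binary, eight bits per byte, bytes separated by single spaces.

The 8-byte key repeats, so the effective keystream is 59 11 4b 67 75 25 f5 6e 59 11.
byte 0: 00111111 XOR 01011001 = 01100110
byte 1: 01111101 XOR 00010001 = 01101100
byte 2: 00101010 XOR 01001011 = 01100001
byte 3: 00000000 XOR 01100111 = 01100111
byte 4: 00001110 XOR 01110101 = 01111011
byte 5: 00000101 XOR 00100101 = 00100000
byte 6: 10000001 XOR 11110101 = 01110100
byte 7: 00000110 XOR 01101110 = 01101000
byte 8: 00111100 XOR 01011001 = 01100101
byte 9: 00110001 XOR 00010001 = 00100000

01100110 01101100 01100001 01100111 01111011 00100000 01110100 01101000 01100101 00100000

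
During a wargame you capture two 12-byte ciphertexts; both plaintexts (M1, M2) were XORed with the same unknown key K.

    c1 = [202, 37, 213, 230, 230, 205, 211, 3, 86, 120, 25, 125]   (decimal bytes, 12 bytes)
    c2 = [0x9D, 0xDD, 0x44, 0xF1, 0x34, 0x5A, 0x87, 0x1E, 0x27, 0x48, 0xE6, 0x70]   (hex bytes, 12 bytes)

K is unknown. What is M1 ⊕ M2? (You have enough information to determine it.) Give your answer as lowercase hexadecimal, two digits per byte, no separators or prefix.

57f89117d297541d7130ff0d

c1 ⊕ c2 = (M1 ⊕ K) ⊕ (M2 ⊕ K) = M1 ⊕ M2 — the shared key cancels under XOR.
11001010 ^ 10011101 = 01010111
00100101 ^ 11011101 = 11111000
11010101 ^ 01000100 = 10010001
11100110 ^ 11110001 = 00010111
11100110 ^ 00110100 = 11010010
11001101 ^ 01011010 = 10010111
11010011 ^ 10000111 = 01010100
00000011 ^ 00011110 = 00011101
01010110 ^ 00100111 = 01110001
01111000 ^ 01001000 = 00110000
00011001 ^ 11100110 = 11111111
01111101 ^ 01110000 = 00001101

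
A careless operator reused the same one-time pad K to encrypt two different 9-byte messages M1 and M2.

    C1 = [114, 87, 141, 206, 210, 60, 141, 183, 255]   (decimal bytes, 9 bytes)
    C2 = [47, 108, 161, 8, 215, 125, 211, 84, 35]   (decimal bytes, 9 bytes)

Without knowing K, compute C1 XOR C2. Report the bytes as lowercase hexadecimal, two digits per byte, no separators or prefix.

C1 ⊕ C2 = (M1 ⊕ K) ⊕ (M2 ⊕ K) = M1 ⊕ M2 — the shared key cancels under XOR.
72 ⊕ 2f = 5d
57 ⊕ 6c = 3b
8d ⊕ a1 = 2c
ce ⊕ 08 = c6
d2 ⊕ d7 = 05
3c ⊕ 7d = 41
8d ⊕ d3 = 5e
b7 ⊕ 54 = e3
ff ⊕ 23 = dc

5d3b2cc605415ee3dc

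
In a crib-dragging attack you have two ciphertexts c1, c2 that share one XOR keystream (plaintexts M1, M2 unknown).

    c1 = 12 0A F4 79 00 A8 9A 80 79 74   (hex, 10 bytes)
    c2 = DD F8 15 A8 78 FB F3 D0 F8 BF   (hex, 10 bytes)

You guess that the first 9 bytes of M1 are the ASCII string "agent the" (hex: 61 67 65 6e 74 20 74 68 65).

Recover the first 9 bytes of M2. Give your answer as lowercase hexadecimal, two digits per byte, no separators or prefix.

ae9584bf0c731d38e4

First, c1 ⊕ c2 = (M1 ⊕ K) ⊕ (M2 ⊕ K) = M1 ⊕ M2, so the key drops out. Then M2 = (M1 ⊕ M2) ⊕ M1 over the first 9 bytes.
byte 0: (12 ^ dd) ^ 61 = cf ^ 61 = ae
byte 1: (0a ^ f8) ^ 67 = f2 ^ 67 = 95
byte 2: (f4 ^ 15) ^ 65 = e1 ^ 65 = 84
byte 3: (79 ^ a8) ^ 6e = d1 ^ 6e = bf
byte 4: (00 ^ 78) ^ 74 = 78 ^ 74 = 0c
byte 5: (a8 ^ fb) ^ 20 = 53 ^ 20 = 73
byte 6: (9a ^ f3) ^ 74 = 69 ^ 74 = 1d
byte 7: (80 ^ d0) ^ 68 = 50 ^ 68 = 38
byte 8: (79 ^ f8) ^ 65 = 81 ^ 65 = e4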